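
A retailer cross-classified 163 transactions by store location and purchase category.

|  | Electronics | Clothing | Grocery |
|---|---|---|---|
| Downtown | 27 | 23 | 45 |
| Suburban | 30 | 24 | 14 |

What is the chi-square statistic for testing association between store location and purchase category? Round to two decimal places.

Row totals: 95, 68. Column totals: 57, 47, 59. Grand total N = 163.
Expected counts (row total × column total / N):
  Downtown, Electronics: 95×57/163 = 33.221
  Downtown, Clothing: 95×47/163 = 27.393
  Downtown, Grocery: 95×59/163 = 34.387
  Suburban, Electronics: 68×57/163 = 23.779
  Suburban, Clothing: 68×47/163 = 19.607
  Suburban, Grocery: 68×59/163 = 24.613
Contributions (O − E)²/E:
  (27 − 33.221)²/33.221 = 1.1650
  (23 − 27.393)²/27.393 = 0.7045
  (45 − 34.387)²/34.387 = 3.2755
  (30 − 23.779)²/23.779 = 1.6275
  (24 − 19.607)²/19.607 = 0.9843
  (14 − 24.613)²/24.613 = 4.5763
χ² = 1.1650 + 0.7045 + 3.2755 + 1.6275 + 0.9843 + 4.5763 = 12.33

12.33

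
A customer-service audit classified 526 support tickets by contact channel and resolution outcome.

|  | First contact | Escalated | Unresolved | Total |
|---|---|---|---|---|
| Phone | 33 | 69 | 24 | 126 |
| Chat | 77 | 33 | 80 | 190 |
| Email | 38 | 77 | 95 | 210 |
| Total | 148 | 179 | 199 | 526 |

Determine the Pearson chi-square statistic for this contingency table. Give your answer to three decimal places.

65.617

Grand total N = 526.
Expected counts (row total × column total / N):
  Phone, First contact: 126×148/526 = 35.4525
  Phone, Escalated: 126×179/526 = 42.8783
  Phone, Unresolved: 126×199/526 = 47.6692
  Chat, First contact: 190×148/526 = 53.4601
  Chat, Escalated: 190×179/526 = 64.6578
  Chat, Unresolved: 190×199/526 = 71.8821
  Email, First contact: 210×148/526 = 59.0875
  Email, Escalated: 210×179/526 = 71.4639
  Email, Unresolved: 210×199/526 = 79.4487
Contributions (O − E)²/E:
  (33 − 35.4525)²/35.4525 = 0.1697
  (69 − 42.8783)²/42.8783 = 15.9135
  (24 − 47.6692)²/47.6692 = 11.7525
  (77 − 53.4601)²/53.4601 = 10.3652
  (33 − 64.6578)²/64.6578 = 15.5003
  (80 − 71.8821)²/71.8821 = 0.9168
  (38 − 59.0875)²/59.0875 = 7.5258
  (77 − 71.4639)²/71.4639 = 0.4289
  (95 − 79.4487)²/79.4487 = 3.0440
χ² = 0.1697 + 15.9135 + 11.7525 + 10.3652 + 15.5003 + 0.9168 + 7.5258 + 0.4289 + 3.0440 = 65.617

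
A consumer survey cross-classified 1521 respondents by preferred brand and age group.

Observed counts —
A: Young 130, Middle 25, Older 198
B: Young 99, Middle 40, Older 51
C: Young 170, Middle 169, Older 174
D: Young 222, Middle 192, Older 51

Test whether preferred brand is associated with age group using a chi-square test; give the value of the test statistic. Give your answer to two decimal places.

Row totals: 353, 190, 513, 465. Column totals: 621, 426, 474. Grand total N = 1521.
Expected counts (row total × column total / N):
  A, Young: 353×621/1521 = 144.124
  A, Middle: 353×426/1521 = 98.868
  A, Older: 353×474/1521 = 110.008
  B, Young: 190×621/1521 = 77.574
  B, Middle: 190×426/1521 = 53.215
  B, Older: 190×474/1521 = 59.211
  C, Young: 513×621/1521 = 209.450
  C, Middle: 513×426/1521 = 143.680
  C, Older: 513×474/1521 = 159.870
  D, Young: 465×621/1521 = 189.852
  D, Middle: 465×426/1521 = 130.237
  D, Older: 465×474/1521 = 144.911
Contributions (O − E)²/E:
  (130 − 144.124)²/144.124 = 1.3841
  (25 − 98.868)²/98.868 = 55.1896
  (198 − 110.008)²/110.008 = 70.3821
  (99 − 77.574)²/77.574 = 5.9179
  (40 − 53.215)²/53.215 = 3.2817
  (51 − 59.211)²/59.211 = 1.1386
  (170 − 209.450)²/209.450 = 7.4304
  (169 − 143.680)²/143.680 = 4.4620
  (174 − 159.870)²/159.870 = 1.2489
  (222 − 189.852)²/189.852 = 5.4437
  (192 − 130.237)²/130.237 = 29.2902
  (51 − 144.911)²/144.911 = 60.8599
χ² = 1.3841 + 55.1896 + 70.3821 + 5.9179 + 3.2817 + 1.1386 + 7.4304 + 4.4620 + 1.2489 + 5.4437 + 29.2902 + 60.8599 = 246.03

246.03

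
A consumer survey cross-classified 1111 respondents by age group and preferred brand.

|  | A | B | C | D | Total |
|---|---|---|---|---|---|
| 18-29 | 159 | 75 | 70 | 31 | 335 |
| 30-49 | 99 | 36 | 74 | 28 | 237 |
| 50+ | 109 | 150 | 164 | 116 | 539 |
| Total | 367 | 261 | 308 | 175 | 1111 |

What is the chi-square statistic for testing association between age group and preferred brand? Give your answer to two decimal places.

Grand total N = 1111.
Expected counts (row total × column total / N):
  18-29, A: 335×367/1111 = 110.662
  18-29, B: 335×261/1111 = 78.699
  18-29, C: 335×308/1111 = 92.871
  18-29, D: 335×175/1111 = 52.768
  30-49, A: 237×367/1111 = 78.289
  30-49, B: 237×261/1111 = 55.677
  30-49, C: 237×308/1111 = 65.703
  30-49, D: 237×175/1111 = 37.331
  50+, A: 539×367/1111 = 178.050
  50+, B: 539×261/1111 = 126.624
  50+, C: 539×308/1111 = 149.426
  50+, D: 539×175/1111 = 84.901
Contributions (O − E)²/E:
  (159 − 110.662)²/110.662 = 21.1144
  (75 − 78.699)²/78.699 = 0.1739
  (70 − 92.871)²/92.871 = 5.6324
  (31 − 52.768)²/52.768 = 8.9798
  (99 − 78.289)²/78.289 = 5.4790
  (36 − 55.677)²/55.677 = 6.9541
  (74 − 65.703)²/65.703 = 1.0477
  (28 − 37.331)²/37.331 = 2.3323
  (109 − 178.050)²/178.050 = 26.7784
  (150 − 126.624)²/126.624 = 4.3154
  (164 − 149.426)²/149.426 = 1.4214
  (116 − 84.901)²/84.901 = 11.3915
χ² = 21.1144 + 0.1739 + 5.6324 + 8.9798 + 5.4790 + 6.9541 + 1.0477 + 2.3323 + 26.7784 + 4.3154 + 1.4214 + 11.3915 = 95.62

95.62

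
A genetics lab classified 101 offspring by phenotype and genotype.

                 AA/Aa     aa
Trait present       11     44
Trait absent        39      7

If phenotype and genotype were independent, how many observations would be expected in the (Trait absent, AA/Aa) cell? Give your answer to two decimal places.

22.77

Row total (Trait absent) = 46; column total (AA/Aa) = 50; grand total N = 101.
Expected count = (row total × column total) / N = 46 × 50 / 101 = 22.77.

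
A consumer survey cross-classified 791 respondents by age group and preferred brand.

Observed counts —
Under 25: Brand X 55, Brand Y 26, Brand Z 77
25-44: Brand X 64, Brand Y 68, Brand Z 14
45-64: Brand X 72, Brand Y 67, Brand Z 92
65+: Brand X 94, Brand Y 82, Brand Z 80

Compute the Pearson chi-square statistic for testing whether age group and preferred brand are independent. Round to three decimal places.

Row totals: 158, 146, 231, 256. Column totals: 285, 243, 263. Grand total N = 791.
Expected counts (row total × column total / N):
  Under 25, Brand X: 158×285/791 = 56.92794
  Under 25, Brand Y: 158×243/791 = 48.53856
  Under 25, Brand Z: 158×263/791 = 52.53350
  25-44, Brand X: 146×285/791 = 52.60430
  25-44, Brand Y: 146×243/791 = 44.85209
  25-44, Brand Z: 146×263/791 = 48.54362
  45-64, Brand X: 231×285/791 = 83.23009
  45-64, Brand Y: 231×243/791 = 70.96460
  45-64, Brand Z: 231×263/791 = 76.80531
  65+, Brand X: 256×285/791 = 92.23767
  65+, Brand Y: 256×243/791 = 78.64475
  65+, Brand Z: 256×263/791 = 85.11757
Contributions (O − E)²/E:
  (55 − 56.92794)²/56.92794 = 0.0653
  (26 − 48.53856)²/48.53856 = 10.4656
  (77 − 52.53350)²/52.53350 = 11.3948
  (64 − 52.60430)²/52.60430 = 2.4687
  (68 − 44.85209)²/44.85209 = 11.9465
  (14 − 48.54362)²/48.54362 = 24.5812
  (72 − 83.23009)²/83.23009 = 1.5153
  (67 − 70.96460)²/70.96460 = 0.2215
  (92 − 76.80531)²/76.80531 = 3.0060
  (94 − 92.23767)²/92.23767 = 0.0337
  (82 − 78.64475)²/78.64475 = 0.1431
  (80 − 85.11757)²/85.11757 = 0.3077
χ² = 0.0653 + 10.4656 + 11.3948 + 2.4687 + 11.9465 + 24.5812 + 1.5153 + 0.2215 + 3.0060 + 0.0337 + 0.1431 + 0.3077 = 66.149

66.149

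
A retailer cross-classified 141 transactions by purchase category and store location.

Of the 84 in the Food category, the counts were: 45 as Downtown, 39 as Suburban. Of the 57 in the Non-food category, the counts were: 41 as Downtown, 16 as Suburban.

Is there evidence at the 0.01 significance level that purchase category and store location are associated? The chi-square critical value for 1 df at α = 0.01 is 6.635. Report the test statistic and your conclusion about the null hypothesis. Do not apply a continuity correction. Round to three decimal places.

Row totals: 84, 57. Column totals: 86, 55. Grand total N = 141.
Expected counts (row total × column total / N):
  Food, Downtown: 84×86/141 = 51.2340
  Food, Suburban: 84×55/141 = 32.7660
  Non-food, Downtown: 57×86/141 = 34.7660
  Non-food, Suburban: 57×55/141 = 22.2340
Contributions (O − E)²/E:
  (45 − 51.2340)²/51.2340 = 0.7585
  (39 − 32.7660)²/32.7660 = 1.1861
  (41 − 34.7660)²/34.7660 = 1.1178
  (16 − 22.2340)²/22.2340 = 1.7479
χ² = 0.7585 + 1.1861 + 1.1178 + 1.7479 = 4.810
df = (2−1)(2−1) = 1. Since 4.810 < 6.635, fail to reject the null hypothesis of independence at α = 0.01.

4.810; fail to reject H₀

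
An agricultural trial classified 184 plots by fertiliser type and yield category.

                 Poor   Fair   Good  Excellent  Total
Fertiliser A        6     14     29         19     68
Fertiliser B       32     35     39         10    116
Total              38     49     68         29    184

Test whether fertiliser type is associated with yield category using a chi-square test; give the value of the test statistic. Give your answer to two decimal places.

19.88

Grand total N = 184.
Expected counts (row total × column total / N):
  Fertiliser A, Poor: 68×38/184 = 14.0435
  Fertiliser A, Fair: 68×49/184 = 18.1087
  Fertiliser A, Good: 68×68/184 = 25.1304
  Fertiliser A, Excellent: 68×29/184 = 10.7174
  Fertiliser B, Poor: 116×38/184 = 23.9565
  Fertiliser B, Fair: 116×49/184 = 30.8913
  Fertiliser B, Good: 116×68/184 = 42.8696
  Fertiliser B, Excellent: 116×29/184 = 18.2826
Contributions (O − E)²/E:
  (6 − 14.0435)²/14.0435 = 4.6070
  (14 − 18.1087)²/18.1087 = 0.9322
  (29 − 25.1304)²/25.1304 = 0.5958
  (19 − 10.7174)²/10.7174 = 6.4009
  (32 − 23.9565)²/23.9565 = 2.7006
  (35 − 30.8913)²/30.8913 = 0.5465
  (39 − 42.8696)²/42.8696 = 0.3493
  (10 − 18.2826)²/18.2826 = 3.7523
χ² = 4.6070 + 0.9322 + 0.5958 + 6.4009 + 2.7006 + 0.5465 + 0.3493 + 3.7523 = 19.88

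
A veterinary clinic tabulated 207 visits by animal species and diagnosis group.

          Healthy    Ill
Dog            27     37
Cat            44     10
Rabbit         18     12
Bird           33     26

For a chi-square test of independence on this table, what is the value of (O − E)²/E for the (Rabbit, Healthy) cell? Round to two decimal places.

0.01

Row total (Rabbit) = 30; column total (Healthy) = 122; N = 207.
Expected count E = 30 × 122 / 207 = 17.681.
Contribution = (O − E)²/E = (18 − 17.681)² / 17.681 = 0.01.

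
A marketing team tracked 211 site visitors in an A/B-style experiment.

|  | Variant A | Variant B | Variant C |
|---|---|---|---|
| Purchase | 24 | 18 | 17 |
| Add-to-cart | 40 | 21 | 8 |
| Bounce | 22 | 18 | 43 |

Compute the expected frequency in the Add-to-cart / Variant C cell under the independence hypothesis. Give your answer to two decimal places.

Row total (Add-to-cart) = 69; column total (Variant C) = 68; grand total N = 211.
Expected count = (row total × column total) / N = 69 × 68 / 211 = 22.24.

22.24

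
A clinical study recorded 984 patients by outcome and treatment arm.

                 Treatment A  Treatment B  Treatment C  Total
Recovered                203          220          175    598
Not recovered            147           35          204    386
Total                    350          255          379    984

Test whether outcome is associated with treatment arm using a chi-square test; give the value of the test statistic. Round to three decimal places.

104.574

Grand total N = 984.
Expected counts (row total × column total / N):
  Recovered, Treatment A: 598×350/984 = 212.7033
  Recovered, Treatment B: 598×255/984 = 154.9695
  Recovered, Treatment C: 598×379/984 = 230.3272
  Not recovered, Treatment A: 386×350/984 = 137.2967
  Not recovered, Treatment B: 386×255/984 = 100.0305
  Not recovered, Treatment C: 386×379/984 = 148.6728
Contributions (O − E)²/E:
  (203 − 212.7033)²/212.7033 = 0.4427
  (220 − 154.9695)²/154.9695 = 27.2890
  (175 − 230.3272)²/230.3272 = 13.2902
  (147 − 137.2967)²/137.2967 = 0.6858
  (35 − 100.0305)²/100.0305 = 42.2768
  (204 − 148.6728)²/148.6728 = 20.5895
χ² = 0.4427 + 27.2890 + 13.2902 + 0.6858 + 42.2768 + 20.5895 = 104.574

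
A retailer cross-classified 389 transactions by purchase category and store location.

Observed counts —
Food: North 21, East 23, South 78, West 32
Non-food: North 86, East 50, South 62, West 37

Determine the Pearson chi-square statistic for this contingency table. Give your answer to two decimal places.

36.37

Row totals: 154, 235. Column totals: 107, 73, 140, 69. Grand total N = 389.
Expected counts (row total × column total / N):
  Food, North: 154×107/389 = 42.360
  Food, East: 154×73/389 = 28.900
  Food, South: 154×140/389 = 55.424
  Food, West: 154×69/389 = 27.316
  Non-food, North: 235×107/389 = 64.640
  Non-food, East: 235×73/389 = 44.100
  Non-food, South: 235×140/389 = 84.576
  Non-food, West: 235×69/389 = 41.684
Contributions (O − E)²/E:
  (21 − 42.360)²/42.360 = 10.7708
  (23 − 28.900)²/28.900 = 1.2045
  (78 − 55.424)²/55.424 = 9.1959
  (32 − 27.316)²/27.316 = 0.8032
  (86 − 64.640)²/64.640 = 7.0583
  (50 − 44.100)²/44.100 = 0.7893
  (62 − 84.576)²/84.576 = 6.0262
  (37 − 41.684)²/41.684 = 0.5263
χ² = 10.7708 + 1.2045 + 9.1959 + 0.8032 + 7.0583 + 0.7893 + 6.0262 + 0.5263 = 36.37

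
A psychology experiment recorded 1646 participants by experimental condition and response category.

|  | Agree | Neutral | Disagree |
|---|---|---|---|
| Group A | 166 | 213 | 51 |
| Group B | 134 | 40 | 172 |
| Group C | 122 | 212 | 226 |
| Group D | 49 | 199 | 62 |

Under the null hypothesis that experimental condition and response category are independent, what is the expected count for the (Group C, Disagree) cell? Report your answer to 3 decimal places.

173.852

Row total (Group C) = 560; column total (Disagree) = 511; grand total N = 1646.
Expected count = (row total × column total) / N = 560 × 511 / 1646 = 173.852.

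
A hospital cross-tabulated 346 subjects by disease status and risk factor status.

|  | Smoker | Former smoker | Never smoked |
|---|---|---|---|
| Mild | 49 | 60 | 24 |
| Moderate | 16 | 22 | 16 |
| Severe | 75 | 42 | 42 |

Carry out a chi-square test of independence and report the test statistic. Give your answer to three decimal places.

14.349

Row totals: 133, 54, 159. Column totals: 140, 124, 82. Grand total N = 346.
Expected counts (row total × column total / N):
  Mild, Smoker: 133×140/346 = 53.8150
  Mild, Former smoker: 133×124/346 = 47.6647
  Mild, Never smoked: 133×82/346 = 31.5202
  Moderate, Smoker: 54×140/346 = 21.8497
  Moderate, Former smoker: 54×124/346 = 19.3526
  Moderate, Never smoked: 54×82/346 = 12.7977
  Severe, Smoker: 159×140/346 = 64.3353
  Severe, Former smoker: 159×124/346 = 56.9827
  Severe, Never smoked: 159×82/346 = 37.6821
Contributions (O − E)²/E:
  (49 − 53.8150)²/53.8150 = 0.4308
  (60 − 47.6647)²/47.6647 = 3.1923
  (24 − 31.5202)²/31.5202 = 1.7942
  (16 − 21.8497)²/21.8497 = 1.5661
  (22 − 19.3526)²/19.3526 = 0.3622
  (16 − 12.7977)²/12.7977 = 0.8013
  (75 − 64.3353)²/64.3353 = 1.7679
  (42 − 56.9827)²/56.9827 = 3.9395
  (42 − 37.6821)²/37.6821 = 0.4948
χ² = 0.4308 + 3.1923 + 1.7942 + 1.5661 + 0.3622 + 0.8013 + 1.7679 + 3.9395 + 0.4948 = 14.349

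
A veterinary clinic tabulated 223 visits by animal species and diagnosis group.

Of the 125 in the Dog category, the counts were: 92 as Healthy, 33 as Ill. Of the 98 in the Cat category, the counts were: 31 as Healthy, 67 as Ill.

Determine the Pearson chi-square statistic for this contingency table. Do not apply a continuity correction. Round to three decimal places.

39.116

Row totals: 125, 98. Column totals: 123, 100. Grand total N = 223.
Expected counts (row total × column total / N):
  Dog, Healthy: 125×123/223 = 68.9462
  Dog, Ill: 125×100/223 = 56.0538
  Cat, Healthy: 98×123/223 = 54.0538
  Cat, Ill: 98×100/223 = 43.9462
Contributions (O − E)²/E:
  (92 − 68.9462)²/68.9462 = 7.7086
  (33 − 56.0538)²/56.0538 = 9.4816
  (31 − 54.0538)²/54.0538 = 9.8324
  (67 − 43.9462)²/43.9462 = 12.0938
χ² = 7.7086 + 9.4816 + 9.8324 + 12.0938 = 39.116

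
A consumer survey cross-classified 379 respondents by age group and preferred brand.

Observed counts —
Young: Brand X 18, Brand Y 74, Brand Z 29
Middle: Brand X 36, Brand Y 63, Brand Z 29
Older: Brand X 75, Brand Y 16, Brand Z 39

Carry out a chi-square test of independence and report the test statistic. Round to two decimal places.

Row totals: 121, 128, 130. Column totals: 129, 153, 97. Grand total N = 379.
Expected counts (row total × column total / N):
  Young, Brand X: 121×129/379 = 41.185
  Young, Brand Y: 121×153/379 = 48.847
  Young, Brand Z: 121×97/379 = 30.968
  Middle, Brand X: 128×129/379 = 43.567
  Middle, Brand Y: 128×153/379 = 51.673
  Middle, Brand Z: 128×97/379 = 32.760
  Older, Brand X: 130×129/379 = 44.248
  Older, Brand Y: 130×153/379 = 52.480
  Older, Brand Z: 130×97/379 = 33.272
Contributions (O − E)²/E:
  (18 − 41.185)²/41.185 = 13.0519
  (74 − 48.847)²/48.847 = 12.9521
  (29 − 30.968)²/30.968 = 0.1251
  (36 − 43.567)²/43.567 = 1.3143
  (63 − 51.673)²/51.673 = 2.4829
  (29 − 32.760)²/32.760 = 0.4316
  (75 − 44.248)²/44.248 = 21.3724
  (16 − 52.480)²/52.480 = 25.3580
  (39 − 33.272)²/33.272 = 0.9861
χ² = 13.0519 + 12.9521 + 0.1251 + 1.3143 + 2.4829 + 0.4316 + 21.3724 + 25.3580 + 0.9861 = 78.07

78.07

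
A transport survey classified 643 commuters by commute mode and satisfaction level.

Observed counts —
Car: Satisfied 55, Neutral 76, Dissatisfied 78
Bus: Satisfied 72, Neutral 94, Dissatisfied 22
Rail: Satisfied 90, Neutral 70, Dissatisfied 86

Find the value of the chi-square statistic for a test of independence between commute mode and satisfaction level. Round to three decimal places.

45.957

Row totals: 209, 188, 246. Column totals: 217, 240, 186. Grand total N = 643.
Expected counts (row total × column total / N):
  Car, Satisfied: 209×217/643 = 70.53344
  Car, Neutral: 209×240/643 = 78.00933
  Car, Dissatisfied: 209×186/643 = 60.45723
  Bus, Satisfied: 188×217/643 = 63.44635
  Bus, Neutral: 188×240/643 = 70.17107
  Bus, Dissatisfied: 188×186/643 = 54.38258
  Rail, Satisfied: 246×217/643 = 83.02022
  Rail, Neutral: 246×240/643 = 91.81960
  Rail, Dissatisfied: 246×186/643 = 71.16019
Contributions (O − E)²/E:
  (55 − 70.53344)²/70.53344 = 3.4209
  (76 − 78.00933)²/78.00933 = 0.0518
  (78 − 60.45723)²/60.45723 = 5.0904
  (72 − 63.44635)²/63.44635 = 1.1532
  (94 − 70.17107)²/70.17107 = 8.0919
  (22 − 54.38258)²/54.38258 = 19.2825
  (90 − 83.02022)²/83.02022 = 0.5868
  (70 − 91.81960)²/91.81960 = 5.1851
  (86 − 71.16019)²/71.16019 = 3.0947
χ² = 3.4209 + 0.0518 + 5.0904 + 1.1532 + 8.0919 + 19.2825 + 0.5868 + 5.1851 + 3.0947 = 45.957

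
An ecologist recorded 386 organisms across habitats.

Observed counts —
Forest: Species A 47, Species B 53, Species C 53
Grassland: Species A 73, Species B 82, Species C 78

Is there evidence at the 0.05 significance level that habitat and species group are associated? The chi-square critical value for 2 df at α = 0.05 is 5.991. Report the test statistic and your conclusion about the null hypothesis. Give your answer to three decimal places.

0.056; fail to reject H₀

Row totals: 153, 233. Column totals: 120, 135, 131. Grand total N = 386.
Expected counts (row total × column total / N):
  Forest, Species A: 153×120/386 = 47.5648
  Forest, Species B: 153×135/386 = 53.5104
  Forest, Species C: 153×131/386 = 51.9249
  Grassland, Species A: 233×120/386 = 72.4352
  Grassland, Species B: 233×135/386 = 81.4896
  Grassland, Species C: 233×131/386 = 79.0751
Contributions (O − E)²/E:
  (47 − 47.5648)²/47.5648 = 0.0067
  (53 − 53.5104)²/53.5104 = 0.0049
  (53 − 51.9249)²/51.9249 = 0.0223
  (73 − 72.4352)²/72.4352 = 0.0044
  (82 − 81.4896)²/81.4896 = 0.0032
  (78 − 79.0751)²/79.0751 = 0.0146
χ² = 0.0067 + 0.0049 + 0.0223 + 0.0044 + 0.0032 + 0.0146 = 0.056
df = (2−1)(3−1) = 2. Since 0.056 < 5.991, fail to reject the null hypothesis of independence at α = 0.05.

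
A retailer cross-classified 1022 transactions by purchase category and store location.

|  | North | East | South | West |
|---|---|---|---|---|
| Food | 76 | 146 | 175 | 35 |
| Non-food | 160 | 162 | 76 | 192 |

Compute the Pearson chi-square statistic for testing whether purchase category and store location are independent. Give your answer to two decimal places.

Row totals: 432, 590. Column totals: 236, 308, 251, 227. Grand total N = 1022.
Expected counts (row total × column total / N):
  Food, North: 432×236/1022 = 99.757
  Food, East: 432×308/1022 = 130.192
  Food, South: 432×251/1022 = 106.098
  Food, West: 432×227/1022 = 95.953
  Non-food, North: 590×236/1022 = 136.243
  Non-food, East: 590×308/1022 = 177.808
  Non-food, South: 590×251/1022 = 144.902
  Non-food, West: 590×227/1022 = 131.047
Contributions (O − E)²/E:
  (76 − 99.757)²/99.757 = 5.6577
  (146 − 130.192)²/130.192 = 1.9194
  (175 − 106.098)²/106.098 = 44.7462
  (35 − 95.953)²/95.953 = 38.7197
  (160 − 136.243)²/136.243 = 4.1426
  (162 − 177.808)²/177.808 = 1.4054
  (76 − 144.902)²/144.902 = 32.7634
  (192 − 131.047)²/131.047 = 28.3507
χ² = 5.6577 + 1.9194 + 44.7462 + 38.7197 + 4.1426 + 1.4054 + 32.7634 + 28.3507 = 157.71

157.71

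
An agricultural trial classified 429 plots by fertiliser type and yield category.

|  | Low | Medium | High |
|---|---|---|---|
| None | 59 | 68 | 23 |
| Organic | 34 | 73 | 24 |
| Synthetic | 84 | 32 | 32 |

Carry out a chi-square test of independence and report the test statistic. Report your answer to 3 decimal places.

39.264

Row totals: 150, 131, 148. Column totals: 177, 173, 79. Grand total N = 429.
Expected counts (row total × column total / N):
  None, Low: 150×177/429 = 61.8881
  None, Medium: 150×173/429 = 60.4895
  None, High: 150×79/429 = 27.6224
  Organic, Low: 131×177/429 = 54.0490
  Organic, Medium: 131×173/429 = 52.8275
  Organic, High: 131×79/429 = 24.1235
  Synthetic, Low: 148×177/429 = 61.0629
  Synthetic, Medium: 148×173/429 = 59.6830
  Synthetic, High: 148×79/429 = 27.2541
Contributions (O − E)²/E:
  (59 − 61.8881)²/61.8881 = 0.1348
  (68 − 60.4895)²/60.4895 = 0.9325
  (23 − 27.6224)²/27.6224 = 0.7735
  (34 − 54.0490)²/54.0490 = 7.4370
  (73 − 52.8275)²/52.8275 = 7.7030
  (24 − 24.1235)²/24.1235 = 0.0006
  (84 − 61.0629)²/61.0629 = 8.6159
  (32 − 59.6830)²/59.6830 = 12.8403
  (32 − 27.2541)²/27.2541 = 0.8264
χ² = 0.1348 + 0.9325 + 0.7735 + 7.4370 + 7.7030 + 0.0006 + 8.6159 + 12.8403 + 0.8264 = 39.264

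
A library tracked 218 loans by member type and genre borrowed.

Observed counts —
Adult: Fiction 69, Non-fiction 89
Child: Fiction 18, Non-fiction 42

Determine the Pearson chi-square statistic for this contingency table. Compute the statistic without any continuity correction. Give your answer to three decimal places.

3.389

Row totals: 158, 60. Column totals: 87, 131. Grand total N = 218.
Expected counts (row total × column total / N):
  Adult, Fiction: 158×87/218 = 63.0550
  Adult, Non-fiction: 158×131/218 = 94.9450
  Child, Fiction: 60×87/218 = 23.9450
  Child, Non-fiction: 60×131/218 = 36.0550
Contributions (O − E)²/E:
  (69 − 63.0550)²/63.0550 = 0.5605
  (89 − 94.9450)²/94.9450 = 0.3722
  (18 − 23.9450)²/23.9450 = 1.4760
  (42 − 36.0550)²/36.0550 = 0.9803
χ² = 0.5605 + 0.3722 + 1.4760 + 0.9803 = 3.389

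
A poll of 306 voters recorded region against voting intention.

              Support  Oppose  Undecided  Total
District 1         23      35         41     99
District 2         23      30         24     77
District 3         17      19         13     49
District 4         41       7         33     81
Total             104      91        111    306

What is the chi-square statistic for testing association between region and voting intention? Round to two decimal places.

Grand total N = 306.
Expected counts (row total × column total / N):
  District 1, Support: 99×104/306 = 33.647
  District 1, Oppose: 99×91/306 = 29.441
  District 1, Undecided: 99×111/306 = 35.912
  District 2, Support: 77×104/306 = 26.170
  District 2, Oppose: 77×91/306 = 22.899
  District 2, Undecided: 77×111/306 = 27.931
  District 3, Support: 49×104/306 = 16.654
  District 3, Oppose: 49×91/306 = 14.572
  District 3, Undecided: 49×111/306 = 17.775
  District 4, Support: 81×104/306 = 27.529
  District 4, Oppose: 81×91/306 = 24.088
  District 4, Undecided: 81×111/306 = 29.382
Contributions (O − E)²/E:
  (23 − 33.647)²/33.647 = 3.3691
  (35 − 29.441)²/29.441 = 1.0496
  (41 − 35.912)²/35.912 = 0.7209
  (23 − 26.170)²/26.170 = 0.3840
  (30 − 22.899)²/22.899 = 2.2020
  (24 − 27.931)²/27.931 = 0.5532
  (17 − 16.654)²/16.654 = 0.0072
  (19 − 14.572)²/14.572 = 1.3455
  (13 − 17.775)²/17.775 = 1.2827
  (41 − 27.529)²/27.529 = 6.5919
  (7 − 24.088)²/24.088 = 12.1222
  (33 − 29.382)²/29.382 = 0.4455
χ² = 3.3691 + 1.0496 + 0.7209 + 0.3840 + 2.2020 + 0.5532 + 0.0072 + 1.3455 + 1.2827 + 6.5919 + 12.1222 + 0.4455 = 30.07

30.07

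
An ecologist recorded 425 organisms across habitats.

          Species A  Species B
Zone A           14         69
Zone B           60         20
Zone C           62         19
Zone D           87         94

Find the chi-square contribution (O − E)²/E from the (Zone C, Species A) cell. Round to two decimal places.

8.95

Row total (Zone C) = 81; column total (Species A) = 223; N = 425.
Expected count E = 81 × 223 / 425 = 42.501.
Contribution = (O − E)²/E = (62 − 42.501)² / 42.501 = 8.95.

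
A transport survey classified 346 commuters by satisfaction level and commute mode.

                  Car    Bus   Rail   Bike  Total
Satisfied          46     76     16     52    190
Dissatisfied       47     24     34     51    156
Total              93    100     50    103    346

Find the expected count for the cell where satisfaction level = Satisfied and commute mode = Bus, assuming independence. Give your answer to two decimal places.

54.91

Row total (Satisfied) = 190; column total (Bus) = 100; grand total N = 346.
Expected count = (row total × column total) / N = 190 × 100 / 346 = 54.91.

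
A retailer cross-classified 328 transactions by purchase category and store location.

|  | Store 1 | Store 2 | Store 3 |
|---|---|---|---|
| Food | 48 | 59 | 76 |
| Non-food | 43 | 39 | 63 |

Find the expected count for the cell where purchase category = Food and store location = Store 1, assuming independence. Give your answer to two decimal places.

50.77

Row total (Food) = 183; column total (Store 1) = 91; grand total N = 328.
Expected count = (row total × column total) / N = 183 × 91 / 328 = 50.77.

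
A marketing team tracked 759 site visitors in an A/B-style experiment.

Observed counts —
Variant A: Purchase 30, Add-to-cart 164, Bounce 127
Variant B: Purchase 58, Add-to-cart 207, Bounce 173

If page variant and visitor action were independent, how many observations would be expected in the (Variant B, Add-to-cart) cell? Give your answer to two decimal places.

214.09

Row total (Variant B) = 438; column total (Add-to-cart) = 371; grand total N = 759.
Expected count = (row total × column total) / N = 438 × 371 / 759 = 214.09.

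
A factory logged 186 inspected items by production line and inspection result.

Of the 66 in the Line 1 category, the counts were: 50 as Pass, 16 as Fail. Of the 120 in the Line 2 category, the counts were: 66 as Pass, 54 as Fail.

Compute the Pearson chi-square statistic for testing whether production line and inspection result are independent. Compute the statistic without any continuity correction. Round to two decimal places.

Row totals: 66, 120. Column totals: 116, 70. Grand total N = 186.
Expected counts (row total × column total / N):
  Line 1, Pass: 66×116/186 = 41.161
  Line 1, Fail: 66×70/186 = 24.839
  Line 2, Pass: 120×116/186 = 74.839
  Line 2, Fail: 120×70/186 = 45.161
Contributions (O − E)²/E:
  (50 − 41.161)²/41.161 = 1.8981
  (16 − 24.839)²/24.839 = 3.1454
  (66 − 74.839)²/74.839 = 1.0439
  (54 − 45.161)²/45.161 = 1.7300
χ² = 1.8981 + 3.1454 + 1.0439 + 1.7300 = 7.82

7.82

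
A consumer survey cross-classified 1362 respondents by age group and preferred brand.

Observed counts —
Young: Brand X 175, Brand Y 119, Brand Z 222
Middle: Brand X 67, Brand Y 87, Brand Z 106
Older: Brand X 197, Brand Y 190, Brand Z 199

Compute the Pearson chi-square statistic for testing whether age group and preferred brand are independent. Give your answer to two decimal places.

20.75

Row totals: 516, 260, 586. Column totals: 439, 396, 527. Grand total N = 1362.
Expected counts (row total × column total / N):
  Young, Brand X: 516×439/1362 = 166.317
  Young, Brand Y: 516×396/1362 = 150.026
  Young, Brand Z: 516×527/1362 = 199.656
  Middle, Brand X: 260×439/1362 = 83.803
  Middle, Brand Y: 260×396/1362 = 75.595
  Middle, Brand Z: 260×527/1362 = 100.602
  Older, Brand X: 586×439/1362 = 188.880
  Older, Brand Y: 586×396/1362 = 170.379
  Older, Brand Z: 586×527/1362 = 226.742
Contributions (O − E)²/E:
  (175 − 166.317)²/166.317 = 0.4533
  (119 − 150.026)²/150.026 = 6.4163
  (222 − 199.656)²/199.656 = 2.5006
  (67 − 83.803)²/83.803 = 3.3691
  (87 − 75.595)²/75.595 = 1.7207
  (106 − 100.602)²/100.602 = 0.2896
  (197 − 188.880)²/188.880 = 0.3491
  (190 − 170.379)²/170.379 = 2.2596
  (199 − 226.742)²/226.742 = 3.3942
χ² = 0.4533 + 6.4163 + 2.5006 + 3.3691 + 1.7207 + 0.2896 + 0.3491 + 2.2596 + 3.3942 = 20.75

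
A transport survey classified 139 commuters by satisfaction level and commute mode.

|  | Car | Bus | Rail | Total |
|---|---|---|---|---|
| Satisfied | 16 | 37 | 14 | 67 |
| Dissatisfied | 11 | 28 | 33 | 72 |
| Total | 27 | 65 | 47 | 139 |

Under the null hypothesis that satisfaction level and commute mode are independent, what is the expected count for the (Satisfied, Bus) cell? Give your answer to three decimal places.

Row total (Satisfied) = 67; column total (Bus) = 65; grand total N = 139.
Expected count = (row total × column total) / N = 67 × 65 / 139 = 31.331.

31.331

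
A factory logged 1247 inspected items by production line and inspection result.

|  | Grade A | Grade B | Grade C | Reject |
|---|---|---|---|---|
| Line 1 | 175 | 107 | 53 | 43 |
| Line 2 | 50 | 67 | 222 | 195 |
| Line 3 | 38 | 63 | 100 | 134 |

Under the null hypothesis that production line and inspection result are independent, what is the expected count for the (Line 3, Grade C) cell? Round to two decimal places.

100.74

Row total (Line 3) = 335; column total (Grade C) = 375; grand total N = 1247.
Expected count = (row total × column total) / N = 335 × 375 / 1247 = 100.74.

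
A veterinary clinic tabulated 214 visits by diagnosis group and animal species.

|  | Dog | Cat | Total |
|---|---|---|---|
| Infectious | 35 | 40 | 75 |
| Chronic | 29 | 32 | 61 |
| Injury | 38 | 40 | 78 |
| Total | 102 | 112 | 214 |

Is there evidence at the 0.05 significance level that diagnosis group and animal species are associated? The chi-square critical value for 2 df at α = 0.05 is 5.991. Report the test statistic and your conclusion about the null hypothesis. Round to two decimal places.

0.07; fail to reject H₀

Grand total N = 214.
Expected counts (row total × column total / N):
  Infectious, Dog: 75×102/214 = 35.748
  Infectious, Cat: 75×112/214 = 39.252
  Chronic, Dog: 61×102/214 = 29.075
  Chronic, Cat: 61×112/214 = 31.925
  Injury, Dog: 78×102/214 = 37.178
  Injury, Cat: 78×112/214 = 40.822
Contributions (O − E)²/E:
  (35 − 35.748)²/35.748 = 0.0157
  (40 − 39.252)²/39.252 = 0.0143
  (29 − 29.075)²/29.075 = 0.0002
  (32 − 31.925)²/31.925 = 0.0002
  (38 − 37.178)²/37.178 = 0.0182
  (40 − 40.822)²/40.822 = 0.0166
χ² = 0.0157 + 0.0143 + 0.0002 + 0.0002 + 0.0182 + 0.0166 = 0.07
df = (3−1)(2−1) = 2. Since 0.07 < 5.991, fail to reject the null hypothesis of independence at α = 0.05.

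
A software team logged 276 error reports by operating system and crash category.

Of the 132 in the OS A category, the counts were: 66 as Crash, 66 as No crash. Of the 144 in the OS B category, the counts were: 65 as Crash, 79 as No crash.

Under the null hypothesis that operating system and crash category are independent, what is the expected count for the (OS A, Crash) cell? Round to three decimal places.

Row total (OS A) = 132; column total (Crash) = 131; grand total N = 276.
Expected count = (row total × column total) / N = 132 × 131 / 276 = 62.652.

62.652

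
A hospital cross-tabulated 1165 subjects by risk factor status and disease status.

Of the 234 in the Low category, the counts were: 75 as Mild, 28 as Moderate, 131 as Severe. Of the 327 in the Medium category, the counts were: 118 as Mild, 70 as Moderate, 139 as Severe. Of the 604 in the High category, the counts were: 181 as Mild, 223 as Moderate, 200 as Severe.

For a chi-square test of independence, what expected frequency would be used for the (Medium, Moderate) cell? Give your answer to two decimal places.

Row total (Medium) = 327; column total (Moderate) = 321; grand total N = 1165.
Expected count = (row total × column total) / N = 327 × 321 / 1165 = 90.10.

90.10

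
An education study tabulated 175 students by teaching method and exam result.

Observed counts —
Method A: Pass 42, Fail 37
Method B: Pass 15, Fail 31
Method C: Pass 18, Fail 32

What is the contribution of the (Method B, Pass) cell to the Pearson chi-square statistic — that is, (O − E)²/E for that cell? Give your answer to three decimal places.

Row total (Method B) = 46; column total (Pass) = 75; N = 175.
Expected count E = 46 × 75 / 175 = 19.71429.
Contribution = (O − E)²/E = (15 − 19.71429)² / 19.71429 = 1.127.

1.127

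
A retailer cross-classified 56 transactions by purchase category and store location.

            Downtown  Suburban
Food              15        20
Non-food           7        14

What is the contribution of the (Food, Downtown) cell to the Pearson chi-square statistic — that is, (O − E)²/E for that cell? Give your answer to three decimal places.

0.114

Row total (Food) = 35; column total (Downtown) = 22; N = 56.
Expected count E = 35 × 22 / 56 = 13.7500.
Contribution = (O − E)²/E = (15 − 13.7500)² / 13.7500 = 0.114.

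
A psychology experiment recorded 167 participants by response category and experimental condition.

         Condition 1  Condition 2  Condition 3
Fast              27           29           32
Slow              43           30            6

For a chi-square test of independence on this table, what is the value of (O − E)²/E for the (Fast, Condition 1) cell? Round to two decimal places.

2.65

Row total (Fast) = 88; column total (Condition 1) = 70; N = 167.
Expected count E = 88 × 70 / 167 = 36.886.
Contribution = (O − E)²/E = (27 − 36.886)² / 36.886 = 2.65.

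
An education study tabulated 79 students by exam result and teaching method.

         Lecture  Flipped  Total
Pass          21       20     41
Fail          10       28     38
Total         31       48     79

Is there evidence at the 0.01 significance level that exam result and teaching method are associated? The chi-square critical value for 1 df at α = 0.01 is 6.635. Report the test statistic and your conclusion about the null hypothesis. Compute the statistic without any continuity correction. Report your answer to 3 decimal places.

Grand total N = 79.
Expected counts (row total × column total / N):
  Pass, Lecture: 41×31/79 = 16.0886
  Pass, Flipped: 41×48/79 = 24.9114
  Fail, Lecture: 38×31/79 = 14.9114
  Fail, Flipped: 38×48/79 = 23.0886
Contributions (O − E)²/E:
  (21 − 16.0886)²/16.0886 = 1.4993
  (20 − 24.9114)²/24.9114 = 0.9683
  (10 − 14.9114)²/14.9114 = 1.6177
  (28 − 23.0886)²/23.0886 = 1.0448
χ² = 1.4993 + 0.9683 + 1.6177 + 1.0448 = 5.130
df = (2−1)(2−1) = 1. Since 5.130 < 6.635, fail to reject the null hypothesis of independence at α = 0.01.

5.130; fail to reject H₀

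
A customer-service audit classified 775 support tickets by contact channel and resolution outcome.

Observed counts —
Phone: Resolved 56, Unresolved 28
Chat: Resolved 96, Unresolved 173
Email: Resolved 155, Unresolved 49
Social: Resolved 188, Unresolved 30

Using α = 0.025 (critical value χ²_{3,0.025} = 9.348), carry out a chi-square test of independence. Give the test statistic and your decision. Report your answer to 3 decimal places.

153.104; reject H₀

Row totals: 84, 269, 204, 218. Column totals: 495, 280. Grand total N = 775.
Expected counts (row total × column total / N):
  Phone, Resolved: 84×495/775 = 53.6516
  Phone, Unresolved: 84×280/775 = 30.3484
  Chat, Resolved: 269×495/775 = 171.8129
  Chat, Unresolved: 269×280/775 = 97.1871
  Email, Resolved: 204×495/775 = 130.2968
  Email, Unresolved: 204×280/775 = 73.7032
  Social, Resolved: 218×495/775 = 139.2387
  Social, Unresolved: 218×280/775 = 78.7613
Contributions (O − E)²/E:
  (56 − 53.6516)²/53.6516 = 0.1028
  (28 − 30.3484)²/30.3484 = 0.1817
  (96 − 171.8129)²/171.8129 = 33.4526
  (173 − 97.1871)²/97.1871 = 59.1395
  (155 − 130.2968)²/130.2968 = 4.6835
  (49 − 73.7032)²/73.7032 = 8.2798
  (188 − 139.2387)²/139.2387 = 17.0762
  (30 − 78.7613)²/78.7613 = 30.1882
χ² = 0.1028 + 0.1817 + 33.4526 + 59.1395 + 4.6835 + 8.2798 + 17.0762 + 30.1882 = 153.104
df = (4−1)(2−1) = 3. Since 153.104 > 9.348, reject the null hypothesis of independence at α = 0.025.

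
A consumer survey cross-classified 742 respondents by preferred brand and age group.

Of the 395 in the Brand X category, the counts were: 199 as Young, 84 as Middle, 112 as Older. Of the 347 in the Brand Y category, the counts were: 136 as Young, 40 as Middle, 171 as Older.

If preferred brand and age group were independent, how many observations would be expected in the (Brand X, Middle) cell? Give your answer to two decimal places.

66.01

Row total (Brand X) = 395; column total (Middle) = 124; grand total N = 742.
Expected count = (row total × column total) / N = 395 × 124 / 742 = 66.01.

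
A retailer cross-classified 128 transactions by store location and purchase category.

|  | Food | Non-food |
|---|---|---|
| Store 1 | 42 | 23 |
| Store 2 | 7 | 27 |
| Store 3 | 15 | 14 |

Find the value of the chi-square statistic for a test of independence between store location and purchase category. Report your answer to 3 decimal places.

Row totals: 65, 34, 29. Column totals: 64, 64. Grand total N = 128.
Expected counts (row total × column total / N):
  Store 1, Food: 65×64/128 = 32.5000
  Store 1, Non-food: 65×64/128 = 32.5000
  Store 2, Food: 34×64/128 = 17.0000
  Store 2, Non-food: 34×64/128 = 17.0000
  Store 3, Food: 29×64/128 = 14.5000
  Store 3, Non-food: 29×64/128 = 14.5000
Contributions (O − E)²/E:
  (42 − 32.5000)²/32.5000 = 2.7769
  (23 − 32.5000)²/32.5000 = 2.7769
  (7 − 17.0000)²/17.0000 = 5.8824
  (27 − 17.0000)²/17.0000 = 5.8824
  (15 − 14.5000)²/14.5000 = 0.0172
  (14 − 14.5000)²/14.5000 = 0.0172
χ² = 2.7769 + 2.7769 + 5.8824 + 5.8824 + 0.0172 + 0.0172 = 17.353

17.353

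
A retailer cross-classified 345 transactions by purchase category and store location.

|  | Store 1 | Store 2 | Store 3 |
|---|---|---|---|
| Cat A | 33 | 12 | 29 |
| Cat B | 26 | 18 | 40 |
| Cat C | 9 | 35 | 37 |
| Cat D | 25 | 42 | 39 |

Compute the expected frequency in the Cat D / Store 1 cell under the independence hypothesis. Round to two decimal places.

28.57

Row total (Cat D) = 106; column total (Store 1) = 93; grand total N = 345.
Expected count = (row total × column total) / N = 106 × 93 / 345 = 28.57.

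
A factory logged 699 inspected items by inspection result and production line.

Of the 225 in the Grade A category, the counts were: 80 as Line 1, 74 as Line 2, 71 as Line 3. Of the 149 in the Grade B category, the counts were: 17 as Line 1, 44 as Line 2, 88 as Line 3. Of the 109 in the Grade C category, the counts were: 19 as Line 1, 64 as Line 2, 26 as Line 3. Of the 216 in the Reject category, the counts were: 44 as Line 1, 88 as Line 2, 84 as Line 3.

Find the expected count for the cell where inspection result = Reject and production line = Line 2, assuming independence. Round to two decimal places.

Row total (Reject) = 216; column total (Line 2) = 270; grand total N = 699.
Expected count = (row total × column total) / N = 216 × 270 / 699 = 83.43.

83.43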